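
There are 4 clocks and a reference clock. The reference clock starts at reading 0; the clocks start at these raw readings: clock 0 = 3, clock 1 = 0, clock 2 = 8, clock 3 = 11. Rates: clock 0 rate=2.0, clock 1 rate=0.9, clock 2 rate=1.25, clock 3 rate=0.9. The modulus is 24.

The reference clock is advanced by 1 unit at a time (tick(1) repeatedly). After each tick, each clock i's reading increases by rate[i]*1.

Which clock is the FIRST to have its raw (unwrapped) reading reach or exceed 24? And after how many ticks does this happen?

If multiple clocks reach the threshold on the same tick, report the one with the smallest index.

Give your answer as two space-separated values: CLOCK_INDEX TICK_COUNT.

clock 0: start=3, rate=2.0, needs 24-3 = 21; ticks = ceil(21/2.0) = ceil(10.5000) = 11; reading at tick 11 = 3 + 2.0*11 = 25.0000
clock 1: start=0, rate=0.9, needs 24-0 = 24; ticks = ceil(24/0.9) = ceil(26.6667) = 27; reading at tick 27 = 0 + 0.9*27 = 24.3000
clock 2: start=8, rate=1.25, needs 24-8 = 16; ticks = ceil(16/1.25) = ceil(12.8000) = 13; reading at tick 13 = 8 + 1.25*13 = 24.2500
clock 3: start=11, rate=0.9, needs 24-11 = 13; ticks = ceil(13/0.9) = ceil(14.4444) = 15; reading at tick 15 = 11 + 0.9*15 = 24.5000
Minimum tick count = 11; winners = [0]; smallest index = 0

Answer: 0 11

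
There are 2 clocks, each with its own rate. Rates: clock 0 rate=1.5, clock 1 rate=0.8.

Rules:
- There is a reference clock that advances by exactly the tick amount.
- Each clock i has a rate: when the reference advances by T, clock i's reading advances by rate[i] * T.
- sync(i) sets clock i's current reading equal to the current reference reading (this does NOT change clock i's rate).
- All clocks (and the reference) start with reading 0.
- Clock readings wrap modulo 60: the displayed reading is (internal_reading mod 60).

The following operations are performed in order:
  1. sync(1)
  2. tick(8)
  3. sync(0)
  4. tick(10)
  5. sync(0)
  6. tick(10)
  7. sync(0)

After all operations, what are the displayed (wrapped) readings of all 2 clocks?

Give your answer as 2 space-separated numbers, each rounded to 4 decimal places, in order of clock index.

Answer: 28.0000 22.4000

Derivation:
After op 1 sync(1): ref=0.0000 raw=[0.0000 0.0000]
After op 2 tick(8): ref=8.0000 raw=[12.0000 6.4000]
After op 3 sync(0): ref=8.0000 raw=[8.0000 6.4000]
After op 4 tick(10): ref=18.0000 raw=[23.0000 14.4000]
After op 5 sync(0): ref=18.0000 raw=[18.0000 14.4000]
After op 6 tick(10): ref=28.0000 raw=[33.0000 22.4000]
After op 7 sync(0): ref=28.0000 raw=[28.0000 22.4000]
Wrap final raw readings (mod 60): 28.0000 mod 60 = 28.0000; 22.4000 mod 60 = 22.4000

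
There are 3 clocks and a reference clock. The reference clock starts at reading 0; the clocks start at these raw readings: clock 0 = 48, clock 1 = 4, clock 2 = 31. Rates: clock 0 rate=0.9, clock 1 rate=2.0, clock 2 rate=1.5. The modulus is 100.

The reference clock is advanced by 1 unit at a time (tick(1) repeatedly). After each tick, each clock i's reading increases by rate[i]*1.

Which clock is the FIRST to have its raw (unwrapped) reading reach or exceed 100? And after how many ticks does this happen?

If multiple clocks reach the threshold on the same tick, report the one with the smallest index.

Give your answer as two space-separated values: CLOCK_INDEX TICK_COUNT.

clock 0: start=48, rate=0.9, needs 100-48 = 52; ticks = ceil(52/0.9) = ceil(57.7778) = 58; reading at tick 58 = 48 + 0.9*58 = 100.2000
clock 1: start=4, rate=2.0, needs 100-4 = 96; ticks = ceil(96/2.0) = ceil(48.0000) = 48; reading at tick 48 = 4 + 2.0*48 = 100.0000
clock 2: start=31, rate=1.5, needs 100-31 = 69; ticks = ceil(69/1.5) = ceil(46.0000) = 46; reading at tick 46 = 31 + 1.5*46 = 100.0000
Minimum tick count = 46; winners = [2]; smallest index = 2

Answer: 2 46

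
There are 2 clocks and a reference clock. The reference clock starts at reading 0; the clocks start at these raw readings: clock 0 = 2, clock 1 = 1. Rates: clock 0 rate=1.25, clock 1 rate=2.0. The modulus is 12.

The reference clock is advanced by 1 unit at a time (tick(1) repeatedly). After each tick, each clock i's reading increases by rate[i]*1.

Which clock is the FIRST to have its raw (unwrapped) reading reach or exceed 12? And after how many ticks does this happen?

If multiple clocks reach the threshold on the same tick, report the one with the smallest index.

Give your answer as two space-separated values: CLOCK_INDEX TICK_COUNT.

clock 0: start=2, rate=1.25, needs 12-2 = 10; ticks = ceil(10/1.25) = ceil(8.0000) = 8; reading at tick 8 = 2 + 1.25*8 = 12.0000
clock 1: start=1, rate=2.0, needs 12-1 = 11; ticks = ceil(11/2.0) = ceil(5.5000) = 6; reading at tick 6 = 1 + 2.0*6 = 13.0000
Minimum tick count = 6; winners = [1]; smallest index = 1

Answer: 1 6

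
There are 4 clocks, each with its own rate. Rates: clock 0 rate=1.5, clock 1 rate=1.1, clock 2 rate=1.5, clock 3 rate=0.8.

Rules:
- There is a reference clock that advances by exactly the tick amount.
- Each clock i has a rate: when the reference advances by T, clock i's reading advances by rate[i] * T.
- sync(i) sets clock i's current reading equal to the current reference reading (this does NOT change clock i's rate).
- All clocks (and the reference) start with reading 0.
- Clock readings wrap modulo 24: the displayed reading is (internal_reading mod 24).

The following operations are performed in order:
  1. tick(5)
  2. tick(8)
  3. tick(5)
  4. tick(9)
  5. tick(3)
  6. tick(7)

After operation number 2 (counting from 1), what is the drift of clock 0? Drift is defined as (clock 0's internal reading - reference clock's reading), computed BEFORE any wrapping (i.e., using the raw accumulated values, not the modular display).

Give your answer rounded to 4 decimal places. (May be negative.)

Answer: 6.5000

Derivation:
After op 1 tick(5): ref=5.0000 raw=[7.5000 5.5000 7.5000 4.0000]
After op 2 tick(8): ref=13.0000 raw=[19.5000 14.3000 19.5000 10.4000]
Drift of clock 0 after op 2: 19.5000 - 13.0000 = 6.5000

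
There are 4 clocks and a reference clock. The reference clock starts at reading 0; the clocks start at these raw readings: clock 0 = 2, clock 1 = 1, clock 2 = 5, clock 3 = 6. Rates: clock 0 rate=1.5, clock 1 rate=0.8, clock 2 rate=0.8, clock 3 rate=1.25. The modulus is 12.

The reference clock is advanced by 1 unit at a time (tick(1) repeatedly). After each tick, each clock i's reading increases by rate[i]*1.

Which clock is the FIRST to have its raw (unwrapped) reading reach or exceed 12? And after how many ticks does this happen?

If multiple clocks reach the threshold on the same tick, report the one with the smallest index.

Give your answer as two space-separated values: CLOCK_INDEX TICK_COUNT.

clock 0: start=2, rate=1.5, needs 12-2 = 10; ticks = ceil(10/1.5) = ceil(6.6667) = 7; reading at tick 7 = 2 + 1.5*7 = 12.5000
clock 1: start=1, rate=0.8, needs 12-1 = 11; ticks = ceil(11/0.8) = ceil(13.7500) = 14; reading at tick 14 = 1 + 0.8*14 = 12.2000
clock 2: start=5, rate=0.8, needs 12-5 = 7; ticks = ceil(7/0.8) = ceil(8.7500) = 9; reading at tick 9 = 5 + 0.8*9 = 12.2000
clock 3: start=6, rate=1.25, needs 12-6 = 6; ticks = ceil(6/1.25) = ceil(4.8000) = 5; reading at tick 5 = 6 + 1.25*5 = 12.2500
Minimum tick count = 5; winners = [3]; smallest index = 3

Answer: 3 5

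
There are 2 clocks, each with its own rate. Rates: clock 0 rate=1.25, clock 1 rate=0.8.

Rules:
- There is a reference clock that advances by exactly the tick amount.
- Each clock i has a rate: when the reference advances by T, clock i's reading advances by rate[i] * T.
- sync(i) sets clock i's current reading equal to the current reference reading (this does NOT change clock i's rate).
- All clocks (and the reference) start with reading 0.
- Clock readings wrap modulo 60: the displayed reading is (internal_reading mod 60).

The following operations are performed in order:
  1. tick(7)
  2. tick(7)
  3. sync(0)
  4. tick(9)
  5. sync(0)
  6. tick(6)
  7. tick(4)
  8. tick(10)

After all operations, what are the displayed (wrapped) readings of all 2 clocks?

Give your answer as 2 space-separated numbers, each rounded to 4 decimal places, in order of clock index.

After op 1 tick(7): ref=7.0000 raw=[8.7500 5.6000]
After op 2 tick(7): ref=14.0000 raw=[17.5000 11.2000]
After op 3 sync(0): ref=14.0000 raw=[14.0000 11.2000]
After op 4 tick(9): ref=23.0000 raw=[25.2500 18.4000]
After op 5 sync(0): ref=23.0000 raw=[23.0000 18.4000]
After op 6 tick(6): ref=29.0000 raw=[30.5000 23.2000]
After op 7 tick(4): ref=33.0000 raw=[35.5000 26.4000]
After op 8 tick(10): ref=43.0000 raw=[48.0000 34.4000]
Wrap final raw readings (mod 60): 48.0000 mod 60 = 48.0000; 34.4000 mod 60 = 34.4000

Answer: 48.0000 34.4000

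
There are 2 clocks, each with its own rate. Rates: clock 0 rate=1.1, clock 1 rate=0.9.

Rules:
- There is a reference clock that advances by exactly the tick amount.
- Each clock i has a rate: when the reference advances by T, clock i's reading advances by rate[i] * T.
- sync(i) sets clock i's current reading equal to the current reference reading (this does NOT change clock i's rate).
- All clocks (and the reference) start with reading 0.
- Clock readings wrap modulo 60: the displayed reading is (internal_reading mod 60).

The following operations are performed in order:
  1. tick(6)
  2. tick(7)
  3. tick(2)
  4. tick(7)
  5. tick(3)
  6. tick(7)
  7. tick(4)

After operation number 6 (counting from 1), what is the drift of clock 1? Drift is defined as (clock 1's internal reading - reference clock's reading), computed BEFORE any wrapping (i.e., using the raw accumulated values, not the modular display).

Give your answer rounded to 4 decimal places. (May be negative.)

After op 1 tick(6): ref=6.0000 raw=[6.6000 5.4000]
After op 2 tick(7): ref=13.0000 raw=[14.3000 11.7000]
After op 3 tick(2): ref=15.0000 raw=[16.5000 13.5000]
After op 4 tick(7): ref=22.0000 raw=[24.2000 19.8000]
After op 5 tick(3): ref=25.0000 raw=[27.5000 22.5000]
After op 6 tick(7): ref=32.0000 raw=[35.2000 28.8000]
Drift of clock 1 after op 6: 28.8000 - 32.0000 = -3.2000

Answer: -3.2000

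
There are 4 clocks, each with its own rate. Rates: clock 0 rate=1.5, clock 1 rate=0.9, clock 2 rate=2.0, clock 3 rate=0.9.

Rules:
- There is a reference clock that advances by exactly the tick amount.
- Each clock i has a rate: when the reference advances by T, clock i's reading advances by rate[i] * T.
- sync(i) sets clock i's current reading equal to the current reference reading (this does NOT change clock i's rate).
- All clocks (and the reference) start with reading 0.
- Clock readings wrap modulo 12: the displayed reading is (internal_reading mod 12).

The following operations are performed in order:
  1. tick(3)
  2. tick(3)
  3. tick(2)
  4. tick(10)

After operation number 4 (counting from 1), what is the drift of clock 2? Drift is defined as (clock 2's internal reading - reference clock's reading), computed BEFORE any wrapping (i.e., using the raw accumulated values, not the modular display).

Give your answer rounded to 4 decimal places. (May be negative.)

After op 1 tick(3): ref=3.0000 raw=[4.5000 2.7000 6.0000 2.7000]
After op 2 tick(3): ref=6.0000 raw=[9.0000 5.4000 12.0000 5.4000]
After op 3 tick(2): ref=8.0000 raw=[12.0000 7.2000 16.0000 7.2000]
After op 4 tick(10): ref=18.0000 raw=[27.0000 16.2000 36.0000 16.2000]
Drift of clock 2 after op 4: 36.0000 - 18.0000 = 18.0000

Answer: 18.0000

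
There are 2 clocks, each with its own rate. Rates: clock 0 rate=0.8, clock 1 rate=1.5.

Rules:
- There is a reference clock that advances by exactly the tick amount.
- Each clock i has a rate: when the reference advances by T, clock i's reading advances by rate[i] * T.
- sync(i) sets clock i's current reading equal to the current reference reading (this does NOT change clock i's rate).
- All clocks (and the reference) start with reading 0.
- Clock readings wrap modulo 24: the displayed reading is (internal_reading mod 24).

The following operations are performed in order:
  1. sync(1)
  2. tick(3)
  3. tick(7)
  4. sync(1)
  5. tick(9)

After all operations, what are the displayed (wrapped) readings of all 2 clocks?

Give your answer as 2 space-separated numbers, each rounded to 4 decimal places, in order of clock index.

After op 1 sync(1): ref=0.0000 raw=[0.0000 0.0000]
After op 2 tick(3): ref=3.0000 raw=[2.4000 4.5000]
After op 3 tick(7): ref=10.0000 raw=[8.0000 15.0000]
After op 4 sync(1): ref=10.0000 raw=[8.0000 10.0000]
After op 5 tick(9): ref=19.0000 raw=[15.2000 23.5000]
Wrap final raw readings (mod 24): 15.2000 mod 24 = 15.2000; 23.5000 mod 24 = 23.5000

Answer: 15.2000 23.5000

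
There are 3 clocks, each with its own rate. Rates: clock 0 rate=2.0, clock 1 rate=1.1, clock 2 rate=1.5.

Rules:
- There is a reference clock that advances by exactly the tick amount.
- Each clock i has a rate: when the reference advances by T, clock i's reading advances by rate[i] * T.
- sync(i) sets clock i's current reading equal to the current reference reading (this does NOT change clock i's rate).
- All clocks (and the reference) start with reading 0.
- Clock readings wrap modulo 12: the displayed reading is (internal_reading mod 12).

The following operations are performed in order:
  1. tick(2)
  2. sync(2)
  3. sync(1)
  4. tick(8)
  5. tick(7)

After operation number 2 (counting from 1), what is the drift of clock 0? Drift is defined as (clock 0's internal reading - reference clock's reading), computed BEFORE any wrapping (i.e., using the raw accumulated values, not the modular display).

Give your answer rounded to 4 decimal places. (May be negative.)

Answer: 2.0000

Derivation:
After op 1 tick(2): ref=2.0000 raw=[4.0000 2.2000 3.0000]
After op 2 sync(2): ref=2.0000 raw=[4.0000 2.2000 2.0000]
Drift of clock 0 after op 2: 4.0000 - 2.0000 = 2.0000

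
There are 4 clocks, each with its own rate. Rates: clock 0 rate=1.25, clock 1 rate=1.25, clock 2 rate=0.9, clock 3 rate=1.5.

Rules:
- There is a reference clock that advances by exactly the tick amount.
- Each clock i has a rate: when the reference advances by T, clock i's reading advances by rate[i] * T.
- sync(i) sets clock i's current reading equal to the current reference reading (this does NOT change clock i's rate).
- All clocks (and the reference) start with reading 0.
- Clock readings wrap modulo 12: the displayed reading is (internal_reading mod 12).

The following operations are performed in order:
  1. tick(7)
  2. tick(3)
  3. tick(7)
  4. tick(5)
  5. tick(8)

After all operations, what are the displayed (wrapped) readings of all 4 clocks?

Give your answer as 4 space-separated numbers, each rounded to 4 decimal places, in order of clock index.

After op 1 tick(7): ref=7.0000 raw=[8.7500 8.7500 6.3000 10.5000]
After op 2 tick(3): ref=10.0000 raw=[12.5000 12.5000 9.0000 15.0000]
After op 3 tick(7): ref=17.0000 raw=[21.2500 21.2500 15.3000 25.5000]
After op 4 tick(5): ref=22.0000 raw=[27.5000 27.5000 19.8000 33.0000]
After op 5 tick(8): ref=30.0000 raw=[37.5000 37.5000 27.0000 45.0000]
Wrap final raw readings (mod 12): 37.5000 mod 12 = 1.5000; 37.5000 mod 12 = 1.5000; 27.0000 mod 12 = 3.0000; 45.0000 mod 12 = 9.0000

Answer: 1.5000 1.5000 3.0000 9.0000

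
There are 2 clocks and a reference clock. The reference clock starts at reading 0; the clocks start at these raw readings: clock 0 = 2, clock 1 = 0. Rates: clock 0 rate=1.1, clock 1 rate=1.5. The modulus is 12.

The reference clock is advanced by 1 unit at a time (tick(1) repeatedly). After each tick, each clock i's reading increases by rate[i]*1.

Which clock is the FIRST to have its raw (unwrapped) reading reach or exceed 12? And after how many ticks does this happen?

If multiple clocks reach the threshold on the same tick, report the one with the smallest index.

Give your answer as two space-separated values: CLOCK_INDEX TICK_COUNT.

clock 0: start=2, rate=1.1, needs 12-2 = 10; ticks = ceil(10/1.1) = ceil(9.0909) = 10; reading at tick 10 = 2 + 1.1*10 = 13.0000
clock 1: start=0, rate=1.5, needs 12-0 = 12; ticks = ceil(12/1.5) = ceil(8.0000) = 8; reading at tick 8 = 0 + 1.5*8 = 12.0000
Minimum tick count = 8; winners = [1]; smallest index = 1

Answer: 1 8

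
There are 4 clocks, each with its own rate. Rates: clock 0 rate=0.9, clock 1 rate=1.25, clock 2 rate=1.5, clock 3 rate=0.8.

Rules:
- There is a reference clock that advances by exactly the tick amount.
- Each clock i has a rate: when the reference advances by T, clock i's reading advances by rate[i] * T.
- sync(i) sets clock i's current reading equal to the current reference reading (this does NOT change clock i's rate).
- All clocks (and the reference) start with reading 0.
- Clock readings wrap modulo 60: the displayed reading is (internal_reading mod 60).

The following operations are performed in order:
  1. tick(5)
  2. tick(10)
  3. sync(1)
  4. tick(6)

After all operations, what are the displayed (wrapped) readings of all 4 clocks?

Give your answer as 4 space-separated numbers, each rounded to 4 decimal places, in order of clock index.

Answer: 18.9000 22.5000 31.5000 16.8000

Derivation:
After op 1 tick(5): ref=5.0000 raw=[4.5000 6.2500 7.5000 4.0000]
After op 2 tick(10): ref=15.0000 raw=[13.5000 18.7500 22.5000 12.0000]
After op 3 sync(1): ref=15.0000 raw=[13.5000 15.0000 22.5000 12.0000]
After op 4 tick(6): ref=21.0000 raw=[18.9000 22.5000 31.5000 16.8000]
Wrap final raw readings (mod 60): 18.9000 mod 60 = 18.9000; 22.5000 mod 60 = 22.5000; 31.5000 mod 60 = 31.5000; 16.8000 mod 60 = 16.8000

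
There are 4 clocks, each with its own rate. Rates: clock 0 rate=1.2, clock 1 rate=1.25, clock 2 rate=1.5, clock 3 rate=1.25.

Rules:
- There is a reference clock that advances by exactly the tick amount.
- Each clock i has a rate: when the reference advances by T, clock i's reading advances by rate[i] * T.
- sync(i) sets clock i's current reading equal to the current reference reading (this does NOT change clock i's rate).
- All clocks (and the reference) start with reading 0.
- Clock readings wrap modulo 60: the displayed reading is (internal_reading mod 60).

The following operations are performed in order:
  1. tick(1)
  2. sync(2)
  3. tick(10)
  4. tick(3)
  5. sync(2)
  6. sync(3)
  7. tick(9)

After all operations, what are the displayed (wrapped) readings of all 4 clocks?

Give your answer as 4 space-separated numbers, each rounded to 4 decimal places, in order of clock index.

After op 1 tick(1): ref=1.0000 raw=[1.2000 1.2500 1.5000 1.2500]
After op 2 sync(2): ref=1.0000 raw=[1.2000 1.2500 1.0000 1.2500]
After op 3 tick(10): ref=11.0000 raw=[13.2000 13.7500 16.0000 13.7500]
After op 4 tick(3): ref=14.0000 raw=[16.8000 17.5000 20.5000 17.5000]
After op 5 sync(2): ref=14.0000 raw=[16.8000 17.5000 14.0000 17.5000]
After op 6 sync(3): ref=14.0000 raw=[16.8000 17.5000 14.0000 14.0000]
After op 7 tick(9): ref=23.0000 raw=[27.6000 28.7500 27.5000 25.2500]
Wrap final raw readings (mod 60): 27.6000 mod 60 = 27.6000; 28.7500 mod 60 = 28.7500; 27.5000 mod 60 = 27.5000; 25.2500 mod 60 = 25.2500

Answer: 27.6000 28.7500 27.5000 25.2500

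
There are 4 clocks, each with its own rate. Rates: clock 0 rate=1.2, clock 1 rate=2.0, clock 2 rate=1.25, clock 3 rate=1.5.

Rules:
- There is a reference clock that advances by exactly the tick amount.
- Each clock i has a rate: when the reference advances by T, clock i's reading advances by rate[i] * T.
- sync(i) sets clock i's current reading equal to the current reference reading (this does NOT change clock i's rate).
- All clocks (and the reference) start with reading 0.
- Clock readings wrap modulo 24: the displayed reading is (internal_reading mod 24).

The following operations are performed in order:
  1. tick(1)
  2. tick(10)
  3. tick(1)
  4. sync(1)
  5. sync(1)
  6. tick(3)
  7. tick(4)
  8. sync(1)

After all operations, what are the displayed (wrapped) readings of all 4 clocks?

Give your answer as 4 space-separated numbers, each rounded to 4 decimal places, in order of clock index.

After op 1 tick(1): ref=1.0000 raw=[1.2000 2.0000 1.2500 1.5000]
After op 2 tick(10): ref=11.0000 raw=[13.2000 22.0000 13.7500 16.5000]
After op 3 tick(1): ref=12.0000 raw=[14.4000 24.0000 15.0000 18.0000]
After op 4 sync(1): ref=12.0000 raw=[14.4000 12.0000 15.0000 18.0000]
After op 5 sync(1): ref=12.0000 raw=[14.4000 12.0000 15.0000 18.0000]
After op 6 tick(3): ref=15.0000 raw=[18.0000 18.0000 18.7500 22.5000]
After op 7 tick(4): ref=19.0000 raw=[22.8000 26.0000 23.7500 28.5000]
After op 8 sync(1): ref=19.0000 raw=[22.8000 19.0000 23.7500 28.5000]
Wrap final raw readings (mod 24): 22.8000 mod 24 = 22.8000; 19.0000 mod 24 = 19.0000; 23.7500 mod 24 = 23.7500; 28.5000 mod 24 = 4.5000

Answer: 22.8000 19.0000 23.7500 4.5000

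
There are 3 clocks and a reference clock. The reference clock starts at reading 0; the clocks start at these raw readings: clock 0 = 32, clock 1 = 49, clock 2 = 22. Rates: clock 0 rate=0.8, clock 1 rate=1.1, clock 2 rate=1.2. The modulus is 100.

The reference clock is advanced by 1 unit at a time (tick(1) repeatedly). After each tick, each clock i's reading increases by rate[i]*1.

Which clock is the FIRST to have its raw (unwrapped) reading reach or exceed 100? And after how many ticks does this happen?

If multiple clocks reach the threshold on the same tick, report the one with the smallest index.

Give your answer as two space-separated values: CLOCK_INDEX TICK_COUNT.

clock 0: start=32, rate=0.8, needs 100-32 = 68; ticks = ceil(68/0.8) = ceil(85.0000) = 85; reading at tick 85 = 32 + 0.8*85 = 100.0000
clock 1: start=49, rate=1.1, needs 100-49 = 51; ticks = ceil(51/1.1) = ceil(46.3636) = 47; reading at tick 47 = 49 + 1.1*47 = 100.7000
clock 2: start=22, rate=1.2, needs 100-22 = 78; ticks = ceil(78/1.2) = ceil(65.0000) = 65; reading at tick 65 = 22 + 1.2*65 = 100.0000
Minimum tick count = 47; winners = [1]; smallest index = 1

Answer: 1 47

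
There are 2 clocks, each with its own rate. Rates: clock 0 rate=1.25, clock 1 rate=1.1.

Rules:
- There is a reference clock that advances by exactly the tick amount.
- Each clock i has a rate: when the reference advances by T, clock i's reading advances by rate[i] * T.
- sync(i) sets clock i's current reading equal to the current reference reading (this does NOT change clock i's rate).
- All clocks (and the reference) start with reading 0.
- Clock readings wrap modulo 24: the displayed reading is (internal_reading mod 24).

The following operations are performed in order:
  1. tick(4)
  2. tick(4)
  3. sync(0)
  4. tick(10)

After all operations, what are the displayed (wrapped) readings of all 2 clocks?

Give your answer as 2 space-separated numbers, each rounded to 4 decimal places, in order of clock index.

After op 1 tick(4): ref=4.0000 raw=[5.0000 4.4000]
After op 2 tick(4): ref=8.0000 raw=[10.0000 8.8000]
After op 3 sync(0): ref=8.0000 raw=[8.0000 8.8000]
After op 4 tick(10): ref=18.0000 raw=[20.5000 19.8000]
Wrap final raw readings (mod 24): 20.5000 mod 24 = 20.5000; 19.8000 mod 24 = 19.8000

Answer: 20.5000 19.8000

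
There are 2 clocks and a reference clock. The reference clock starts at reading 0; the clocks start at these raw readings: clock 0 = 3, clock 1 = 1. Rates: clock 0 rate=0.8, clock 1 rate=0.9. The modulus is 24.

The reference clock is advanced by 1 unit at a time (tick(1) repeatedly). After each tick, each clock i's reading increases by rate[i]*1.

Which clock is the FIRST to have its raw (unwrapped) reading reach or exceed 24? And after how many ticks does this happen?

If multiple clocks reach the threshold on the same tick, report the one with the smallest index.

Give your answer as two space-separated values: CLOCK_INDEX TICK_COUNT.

Answer: 1 26

Derivation:
clock 0: start=3, rate=0.8, needs 24-3 = 21; ticks = ceil(21/0.8) = ceil(26.2500) = 27; reading at tick 27 = 3 + 0.8*27 = 24.6000
clock 1: start=1, rate=0.9, needs 24-1 = 23; ticks = ceil(23/0.9) = ceil(25.5556) = 26; reading at tick 26 = 1 + 0.9*26 = 24.4000
Minimum tick count = 26; winners = [1]; smallest index = 1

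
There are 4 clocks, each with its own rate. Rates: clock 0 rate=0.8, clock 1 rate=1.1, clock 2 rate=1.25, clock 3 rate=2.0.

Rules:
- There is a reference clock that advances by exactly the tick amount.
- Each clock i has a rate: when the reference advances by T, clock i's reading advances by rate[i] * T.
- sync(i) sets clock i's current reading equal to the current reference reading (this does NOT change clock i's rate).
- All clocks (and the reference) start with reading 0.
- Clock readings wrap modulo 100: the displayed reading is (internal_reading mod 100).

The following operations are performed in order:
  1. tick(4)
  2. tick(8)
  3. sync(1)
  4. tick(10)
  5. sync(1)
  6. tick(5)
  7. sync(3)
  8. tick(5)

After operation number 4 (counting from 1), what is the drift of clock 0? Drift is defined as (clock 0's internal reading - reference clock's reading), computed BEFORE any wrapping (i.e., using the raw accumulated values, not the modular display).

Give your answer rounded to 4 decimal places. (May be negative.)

After op 1 tick(4): ref=4.0000 raw=[3.2000 4.4000 5.0000 8.0000]
After op 2 tick(8): ref=12.0000 raw=[9.6000 13.2000 15.0000 24.0000]
After op 3 sync(1): ref=12.0000 raw=[9.6000 12.0000 15.0000 24.0000]
After op 4 tick(10): ref=22.0000 raw=[17.6000 23.0000 27.5000 44.0000]
Drift of clock 0 after op 4: 17.6000 - 22.0000 = -4.4000

Answer: -4.4000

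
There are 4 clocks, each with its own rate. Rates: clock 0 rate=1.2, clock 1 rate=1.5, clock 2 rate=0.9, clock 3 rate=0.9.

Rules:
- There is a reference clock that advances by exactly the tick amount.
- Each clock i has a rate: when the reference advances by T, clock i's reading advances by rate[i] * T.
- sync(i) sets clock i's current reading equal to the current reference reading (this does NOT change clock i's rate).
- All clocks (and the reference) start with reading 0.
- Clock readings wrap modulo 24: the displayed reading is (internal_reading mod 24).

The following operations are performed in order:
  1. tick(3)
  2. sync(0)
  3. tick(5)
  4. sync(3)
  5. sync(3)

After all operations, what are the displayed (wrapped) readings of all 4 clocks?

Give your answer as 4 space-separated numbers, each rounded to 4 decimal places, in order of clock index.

After op 1 tick(3): ref=3.0000 raw=[3.6000 4.5000 2.7000 2.7000]
After op 2 sync(0): ref=3.0000 raw=[3.0000 4.5000 2.7000 2.7000]
After op 3 tick(5): ref=8.0000 raw=[9.0000 12.0000 7.2000 7.2000]
After op 4 sync(3): ref=8.0000 raw=[9.0000 12.0000 7.2000 8.0000]
After op 5 sync(3): ref=8.0000 raw=[9.0000 12.0000 7.2000 8.0000]
Wrap final raw readings (mod 24): 9.0000 mod 24 = 9.0000; 12.0000 mod 24 = 12.0000; 7.2000 mod 24 = 7.2000; 8.0000 mod 24 = 8.0000

Answer: 9.0000 12.0000 7.2000 8.0000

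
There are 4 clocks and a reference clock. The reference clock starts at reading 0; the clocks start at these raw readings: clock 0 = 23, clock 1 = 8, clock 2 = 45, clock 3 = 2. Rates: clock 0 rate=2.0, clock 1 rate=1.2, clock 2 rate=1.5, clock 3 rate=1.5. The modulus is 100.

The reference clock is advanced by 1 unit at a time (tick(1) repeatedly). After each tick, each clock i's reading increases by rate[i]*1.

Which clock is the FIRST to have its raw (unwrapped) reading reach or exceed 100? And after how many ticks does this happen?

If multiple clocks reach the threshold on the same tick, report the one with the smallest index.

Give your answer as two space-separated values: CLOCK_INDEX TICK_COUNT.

Answer: 2 37

Derivation:
clock 0: start=23, rate=2.0, needs 100-23 = 77; ticks = ceil(77/2.0) = ceil(38.5000) = 39; reading at tick 39 = 23 + 2.0*39 = 101.0000
clock 1: start=8, rate=1.2, needs 100-8 = 92; ticks = ceil(92/1.2) = ceil(76.6667) = 77; reading at tick 77 = 8 + 1.2*77 = 100.4000
clock 2: start=45, rate=1.5, needs 100-45 = 55; ticks = ceil(55/1.5) = ceil(36.6667) = 37; reading at tick 37 = 45 + 1.5*37 = 100.5000
clock 3: start=2, rate=1.5, needs 100-2 = 98; ticks = ceil(98/1.5) = ceil(65.3333) = 66; reading at tick 66 = 2 + 1.5*66 = 101.0000
Minimum tick count = 37; winners = [2]; smallest index = 2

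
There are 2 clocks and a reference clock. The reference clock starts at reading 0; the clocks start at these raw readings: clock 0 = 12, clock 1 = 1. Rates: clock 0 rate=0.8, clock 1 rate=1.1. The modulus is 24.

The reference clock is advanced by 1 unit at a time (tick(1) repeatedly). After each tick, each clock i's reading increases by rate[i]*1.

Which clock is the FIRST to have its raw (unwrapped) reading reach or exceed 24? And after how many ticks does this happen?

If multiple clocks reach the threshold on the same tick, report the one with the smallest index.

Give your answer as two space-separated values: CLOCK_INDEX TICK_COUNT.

clock 0: start=12, rate=0.8, needs 24-12 = 12; ticks = ceil(12/0.8) = ceil(15.0000) = 15; reading at tick 15 = 12 + 0.8*15 = 24.0000
clock 1: start=1, rate=1.1, needs 24-1 = 23; ticks = ceil(23/1.1) = ceil(20.9091) = 21; reading at tick 21 = 1 + 1.1*21 = 24.1000
Minimum tick count = 15; winners = [0]; smallest index = 0

Answer: 0 15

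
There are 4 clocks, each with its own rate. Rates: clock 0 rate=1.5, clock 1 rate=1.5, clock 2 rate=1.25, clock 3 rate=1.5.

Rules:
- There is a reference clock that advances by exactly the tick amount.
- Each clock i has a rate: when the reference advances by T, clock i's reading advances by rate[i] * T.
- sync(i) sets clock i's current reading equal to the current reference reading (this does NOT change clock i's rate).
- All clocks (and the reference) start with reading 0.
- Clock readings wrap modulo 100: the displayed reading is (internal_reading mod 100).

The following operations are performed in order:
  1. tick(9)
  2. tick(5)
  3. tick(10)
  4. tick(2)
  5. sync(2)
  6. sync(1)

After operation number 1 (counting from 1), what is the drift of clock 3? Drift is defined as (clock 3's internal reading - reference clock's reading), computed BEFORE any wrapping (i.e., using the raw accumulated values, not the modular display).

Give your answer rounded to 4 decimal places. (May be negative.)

After op 1 tick(9): ref=9.0000 raw=[13.5000 13.5000 11.2500 13.5000]
Drift of clock 3 after op 1: 13.5000 - 9.0000 = 4.5000

Answer: 4.5000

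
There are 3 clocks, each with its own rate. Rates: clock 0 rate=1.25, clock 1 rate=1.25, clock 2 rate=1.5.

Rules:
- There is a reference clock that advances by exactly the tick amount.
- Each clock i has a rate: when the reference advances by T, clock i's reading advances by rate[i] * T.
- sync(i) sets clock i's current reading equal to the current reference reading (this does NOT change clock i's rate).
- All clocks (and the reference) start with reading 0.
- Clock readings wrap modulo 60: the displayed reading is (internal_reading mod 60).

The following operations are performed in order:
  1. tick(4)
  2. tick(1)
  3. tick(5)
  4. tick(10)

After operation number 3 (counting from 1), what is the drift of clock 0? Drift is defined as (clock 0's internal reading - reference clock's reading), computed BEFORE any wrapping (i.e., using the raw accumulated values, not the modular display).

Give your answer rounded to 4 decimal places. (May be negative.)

After op 1 tick(4): ref=4.0000 raw=[5.0000 5.0000 6.0000]
After op 2 tick(1): ref=5.0000 raw=[6.2500 6.2500 7.5000]
After op 3 tick(5): ref=10.0000 raw=[12.5000 12.5000 15.0000]
Drift of clock 0 after op 3: 12.5000 - 10.0000 = 2.5000

Answer: 2.5000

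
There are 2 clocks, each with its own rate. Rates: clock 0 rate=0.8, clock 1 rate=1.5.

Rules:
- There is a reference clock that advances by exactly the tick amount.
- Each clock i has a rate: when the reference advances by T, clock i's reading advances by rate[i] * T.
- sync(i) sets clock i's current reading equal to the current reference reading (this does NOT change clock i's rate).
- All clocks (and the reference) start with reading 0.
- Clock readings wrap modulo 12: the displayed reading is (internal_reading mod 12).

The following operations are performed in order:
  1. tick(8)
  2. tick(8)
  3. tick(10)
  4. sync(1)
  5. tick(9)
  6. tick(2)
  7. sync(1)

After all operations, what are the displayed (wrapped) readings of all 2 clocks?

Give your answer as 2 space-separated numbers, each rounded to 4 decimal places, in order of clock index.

After op 1 tick(8): ref=8.0000 raw=[6.4000 12.0000]
After op 2 tick(8): ref=16.0000 raw=[12.8000 24.0000]
After op 3 tick(10): ref=26.0000 raw=[20.8000 39.0000]
After op 4 sync(1): ref=26.0000 raw=[20.8000 26.0000]
After op 5 tick(9): ref=35.0000 raw=[28.0000 39.5000]
After op 6 tick(2): ref=37.0000 raw=[29.6000 42.5000]
After op 7 sync(1): ref=37.0000 raw=[29.6000 37.0000]
Wrap final raw readings (mod 12): 29.6000 mod 12 = 5.6000; 37.0000 mod 12 = 1.0000

Answer: 5.6000 1.0000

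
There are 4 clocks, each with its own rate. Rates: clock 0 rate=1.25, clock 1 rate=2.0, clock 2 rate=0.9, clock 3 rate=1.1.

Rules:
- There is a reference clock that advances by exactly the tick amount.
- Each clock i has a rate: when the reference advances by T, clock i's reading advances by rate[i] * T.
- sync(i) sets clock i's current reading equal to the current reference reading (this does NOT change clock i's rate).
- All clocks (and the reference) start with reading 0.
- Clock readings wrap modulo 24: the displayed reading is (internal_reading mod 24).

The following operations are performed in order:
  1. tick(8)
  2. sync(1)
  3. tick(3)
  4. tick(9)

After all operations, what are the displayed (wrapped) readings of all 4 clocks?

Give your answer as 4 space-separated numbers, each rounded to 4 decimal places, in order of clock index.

After op 1 tick(8): ref=8.0000 raw=[10.0000 16.0000 7.2000 8.8000]
After op 2 sync(1): ref=8.0000 raw=[10.0000 8.0000 7.2000 8.8000]
After op 3 tick(3): ref=11.0000 raw=[13.7500 14.0000 9.9000 12.1000]
After op 4 tick(9): ref=20.0000 raw=[25.0000 32.0000 18.0000 22.0000]
Wrap final raw readings (mod 24): 25.0000 mod 24 = 1.0000; 32.0000 mod 24 = 8.0000; 18.0000 mod 24 = 18.0000; 22.0000 mod 24 = 22.0000

Answer: 1.0000 8.0000 18.0000 22.0000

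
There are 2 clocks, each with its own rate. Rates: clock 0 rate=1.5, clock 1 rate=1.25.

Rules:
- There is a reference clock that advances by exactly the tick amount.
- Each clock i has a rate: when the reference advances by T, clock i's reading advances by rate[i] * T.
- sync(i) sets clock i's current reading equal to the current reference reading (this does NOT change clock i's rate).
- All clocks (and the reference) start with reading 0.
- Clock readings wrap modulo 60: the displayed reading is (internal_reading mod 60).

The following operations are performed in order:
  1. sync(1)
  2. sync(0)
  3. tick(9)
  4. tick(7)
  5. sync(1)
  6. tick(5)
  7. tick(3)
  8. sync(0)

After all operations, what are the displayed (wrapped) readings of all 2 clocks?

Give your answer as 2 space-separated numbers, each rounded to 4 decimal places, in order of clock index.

Answer: 24.0000 26.0000

Derivation:
After op 1 sync(1): ref=0.0000 raw=[0.0000 0.0000]
After op 2 sync(0): ref=0.0000 raw=[0.0000 0.0000]
After op 3 tick(9): ref=9.0000 raw=[13.5000 11.2500]
After op 4 tick(7): ref=16.0000 raw=[24.0000 20.0000]
After op 5 sync(1): ref=16.0000 raw=[24.0000 16.0000]
After op 6 tick(5): ref=21.0000 raw=[31.5000 22.2500]
After op 7 tick(3): ref=24.0000 raw=[36.0000 26.0000]
After op 8 sync(0): ref=24.0000 raw=[24.0000 26.0000]
Wrap final raw readings (mod 60): 24.0000 mod 60 = 24.0000; 26.0000 mod 60 = 26.0000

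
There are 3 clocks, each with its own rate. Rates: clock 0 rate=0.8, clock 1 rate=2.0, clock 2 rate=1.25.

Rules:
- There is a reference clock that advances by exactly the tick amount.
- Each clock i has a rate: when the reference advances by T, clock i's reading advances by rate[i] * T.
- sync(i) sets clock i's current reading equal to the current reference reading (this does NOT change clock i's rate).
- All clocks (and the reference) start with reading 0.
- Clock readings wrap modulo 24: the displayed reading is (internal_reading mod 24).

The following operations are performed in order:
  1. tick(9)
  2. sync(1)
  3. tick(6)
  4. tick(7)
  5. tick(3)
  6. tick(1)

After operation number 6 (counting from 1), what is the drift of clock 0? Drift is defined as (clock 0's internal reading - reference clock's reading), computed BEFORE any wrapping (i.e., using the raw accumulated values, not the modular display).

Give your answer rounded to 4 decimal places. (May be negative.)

After op 1 tick(9): ref=9.0000 raw=[7.2000 18.0000 11.2500]
After op 2 sync(1): ref=9.0000 raw=[7.2000 9.0000 11.2500]
After op 3 tick(6): ref=15.0000 raw=[12.0000 21.0000 18.7500]
After op 4 tick(7): ref=22.0000 raw=[17.6000 35.0000 27.5000]
After op 5 tick(3): ref=25.0000 raw=[20.0000 41.0000 31.2500]
After op 6 tick(1): ref=26.0000 raw=[20.8000 43.0000 32.5000]
Drift of clock 0 after op 6: 20.8000 - 26.0000 = -5.2000

Answer: -5.2000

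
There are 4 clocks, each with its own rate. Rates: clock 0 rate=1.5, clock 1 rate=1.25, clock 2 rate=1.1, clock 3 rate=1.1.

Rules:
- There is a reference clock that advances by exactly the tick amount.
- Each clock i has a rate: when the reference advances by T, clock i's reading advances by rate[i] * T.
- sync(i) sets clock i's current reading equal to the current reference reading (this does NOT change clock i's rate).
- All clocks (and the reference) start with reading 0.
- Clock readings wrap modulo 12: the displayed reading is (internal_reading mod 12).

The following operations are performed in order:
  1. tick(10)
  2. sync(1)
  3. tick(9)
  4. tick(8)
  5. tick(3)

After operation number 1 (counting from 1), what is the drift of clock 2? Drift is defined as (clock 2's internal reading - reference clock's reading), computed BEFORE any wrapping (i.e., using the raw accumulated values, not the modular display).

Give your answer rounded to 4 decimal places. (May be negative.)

After op 1 tick(10): ref=10.0000 raw=[15.0000 12.5000 11.0000 11.0000]
Drift of clock 2 after op 1: 11.0000 - 10.0000 = 1.0000

Answer: 1.0000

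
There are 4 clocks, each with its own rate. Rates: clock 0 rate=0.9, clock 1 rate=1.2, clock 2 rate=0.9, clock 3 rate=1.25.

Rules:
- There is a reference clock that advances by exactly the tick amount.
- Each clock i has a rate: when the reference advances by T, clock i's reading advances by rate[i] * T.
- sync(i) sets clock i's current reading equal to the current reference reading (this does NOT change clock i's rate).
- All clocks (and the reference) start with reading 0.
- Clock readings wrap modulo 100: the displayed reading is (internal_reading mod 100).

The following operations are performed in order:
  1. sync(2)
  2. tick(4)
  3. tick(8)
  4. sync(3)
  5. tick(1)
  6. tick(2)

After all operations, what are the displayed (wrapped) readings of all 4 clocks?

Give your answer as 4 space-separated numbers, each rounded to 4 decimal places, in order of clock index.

After op 1 sync(2): ref=0.0000 raw=[0.0000 0.0000 0.0000 0.0000]
After op 2 tick(4): ref=4.0000 raw=[3.6000 4.8000 3.6000 5.0000]
After op 3 tick(8): ref=12.0000 raw=[10.8000 14.4000 10.8000 15.0000]
After op 4 sync(3): ref=12.0000 raw=[10.8000 14.4000 10.8000 12.0000]
After op 5 tick(1): ref=13.0000 raw=[11.7000 15.6000 11.7000 13.2500]
After op 6 tick(2): ref=15.0000 raw=[13.5000 18.0000 13.5000 15.7500]
Wrap final raw readings (mod 100): 13.5000 mod 100 = 13.5000; 18.0000 mod 100 = 18.0000; 13.5000 mod 100 = 13.5000; 15.7500 mod 100 = 15.7500

Answer: 13.5000 18.0000 13.5000 15.7500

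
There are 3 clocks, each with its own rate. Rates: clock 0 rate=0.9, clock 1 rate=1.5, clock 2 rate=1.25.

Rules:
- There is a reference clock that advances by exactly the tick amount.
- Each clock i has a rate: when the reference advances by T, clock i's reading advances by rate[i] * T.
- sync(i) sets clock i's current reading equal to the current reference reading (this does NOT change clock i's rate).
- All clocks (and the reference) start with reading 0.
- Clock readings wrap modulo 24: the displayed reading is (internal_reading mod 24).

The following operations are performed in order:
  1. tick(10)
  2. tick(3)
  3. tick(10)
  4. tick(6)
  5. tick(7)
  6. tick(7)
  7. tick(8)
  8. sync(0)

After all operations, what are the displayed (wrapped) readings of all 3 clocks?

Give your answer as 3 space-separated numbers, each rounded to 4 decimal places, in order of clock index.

Answer: 3.0000 4.5000 15.7500

Derivation:
After op 1 tick(10): ref=10.0000 raw=[9.0000 15.0000 12.5000]
After op 2 tick(3): ref=13.0000 raw=[11.7000 19.5000 16.2500]
After op 3 tick(10): ref=23.0000 raw=[20.7000 34.5000 28.7500]
After op 4 tick(6): ref=29.0000 raw=[26.1000 43.5000 36.2500]
After op 5 tick(7): ref=36.0000 raw=[32.4000 54.0000 45.0000]
After op 6 tick(7): ref=43.0000 raw=[38.7000 64.5000 53.7500]
After op 7 tick(8): ref=51.0000 raw=[45.9000 76.5000 63.7500]
After op 8 sync(0): ref=51.0000 raw=[51.0000 76.5000 63.7500]
Wrap final raw readings (mod 24): 51.0000 mod 24 = 3.0000; 76.5000 mod 24 = 4.5000; 63.7500 mod 24 = 15.7500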